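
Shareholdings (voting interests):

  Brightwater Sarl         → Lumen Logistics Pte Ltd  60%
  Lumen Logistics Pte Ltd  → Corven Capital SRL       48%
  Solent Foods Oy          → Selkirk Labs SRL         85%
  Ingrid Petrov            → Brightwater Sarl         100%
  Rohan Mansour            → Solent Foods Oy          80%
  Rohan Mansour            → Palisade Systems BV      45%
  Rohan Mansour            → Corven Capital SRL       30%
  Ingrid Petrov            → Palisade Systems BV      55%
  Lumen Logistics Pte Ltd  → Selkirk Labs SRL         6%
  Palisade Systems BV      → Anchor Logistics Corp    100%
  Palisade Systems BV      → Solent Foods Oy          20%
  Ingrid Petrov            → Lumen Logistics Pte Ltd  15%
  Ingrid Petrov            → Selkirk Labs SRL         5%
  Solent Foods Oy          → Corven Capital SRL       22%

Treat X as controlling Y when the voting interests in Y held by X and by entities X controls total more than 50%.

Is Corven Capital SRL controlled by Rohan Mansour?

Yes

Rohan holds 80% of Solent, so Rohan controls Solent.
Rohan and Solent together hold 30% + 22% = 52% of Corven, so Rohan controls Corven.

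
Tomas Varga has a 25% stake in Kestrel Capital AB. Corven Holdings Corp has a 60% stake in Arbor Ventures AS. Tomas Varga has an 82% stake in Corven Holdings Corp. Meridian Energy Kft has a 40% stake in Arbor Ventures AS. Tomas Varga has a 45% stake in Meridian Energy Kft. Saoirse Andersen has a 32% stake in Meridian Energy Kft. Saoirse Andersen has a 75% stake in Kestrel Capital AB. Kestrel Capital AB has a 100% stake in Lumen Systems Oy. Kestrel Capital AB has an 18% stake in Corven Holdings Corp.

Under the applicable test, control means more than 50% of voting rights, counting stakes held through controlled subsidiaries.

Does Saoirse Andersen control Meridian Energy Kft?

Saoirse holds 75% of Kestrel, so Saoirse controls Kestrel.
Kestrel holds 100% of Lumen, so Saoirse controls Lumen.
In Meridian, Saoirse's side holds only 32%, not > 50%.
So Saoirse does not control Meridian.

No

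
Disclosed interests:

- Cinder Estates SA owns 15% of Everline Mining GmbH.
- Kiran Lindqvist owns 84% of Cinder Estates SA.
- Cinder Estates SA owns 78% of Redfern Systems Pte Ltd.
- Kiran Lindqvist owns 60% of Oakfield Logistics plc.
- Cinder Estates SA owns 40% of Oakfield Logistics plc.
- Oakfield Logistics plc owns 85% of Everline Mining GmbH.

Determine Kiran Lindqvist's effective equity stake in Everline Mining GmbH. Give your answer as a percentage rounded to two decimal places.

Kiran reaches Everline along 3 paths.
Via Oakfield: 60% × 85% = 51%.
Via Cinder → Oakfield: 84% × 40% × 85% = 28.56%.
Via Cinder: 84% × 15% = 12.6%.
Total: 51% + 28.56% + 12.6% = 92.16%.

92.16%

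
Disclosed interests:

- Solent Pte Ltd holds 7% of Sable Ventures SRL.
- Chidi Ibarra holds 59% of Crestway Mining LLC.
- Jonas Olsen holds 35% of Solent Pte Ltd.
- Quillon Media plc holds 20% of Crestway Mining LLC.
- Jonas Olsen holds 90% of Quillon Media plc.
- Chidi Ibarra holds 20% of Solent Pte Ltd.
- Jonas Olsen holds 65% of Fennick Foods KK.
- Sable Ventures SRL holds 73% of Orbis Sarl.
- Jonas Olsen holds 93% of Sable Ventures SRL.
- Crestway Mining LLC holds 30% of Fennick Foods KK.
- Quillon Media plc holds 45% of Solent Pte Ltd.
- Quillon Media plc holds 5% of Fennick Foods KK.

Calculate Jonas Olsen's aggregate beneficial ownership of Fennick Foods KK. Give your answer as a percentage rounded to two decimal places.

Jonas reaches Fennick along 3 paths.
Via Quillon → Crestway: 90% × 20% × 30% = 5.4%.
Via Quillon: 90% × 5% = 4.5%.
Direct stake: 65% = 65%.
Total: 5.4% + 4.5% + 65% = 74.9%.
Rounded: 74.90%.

74.90%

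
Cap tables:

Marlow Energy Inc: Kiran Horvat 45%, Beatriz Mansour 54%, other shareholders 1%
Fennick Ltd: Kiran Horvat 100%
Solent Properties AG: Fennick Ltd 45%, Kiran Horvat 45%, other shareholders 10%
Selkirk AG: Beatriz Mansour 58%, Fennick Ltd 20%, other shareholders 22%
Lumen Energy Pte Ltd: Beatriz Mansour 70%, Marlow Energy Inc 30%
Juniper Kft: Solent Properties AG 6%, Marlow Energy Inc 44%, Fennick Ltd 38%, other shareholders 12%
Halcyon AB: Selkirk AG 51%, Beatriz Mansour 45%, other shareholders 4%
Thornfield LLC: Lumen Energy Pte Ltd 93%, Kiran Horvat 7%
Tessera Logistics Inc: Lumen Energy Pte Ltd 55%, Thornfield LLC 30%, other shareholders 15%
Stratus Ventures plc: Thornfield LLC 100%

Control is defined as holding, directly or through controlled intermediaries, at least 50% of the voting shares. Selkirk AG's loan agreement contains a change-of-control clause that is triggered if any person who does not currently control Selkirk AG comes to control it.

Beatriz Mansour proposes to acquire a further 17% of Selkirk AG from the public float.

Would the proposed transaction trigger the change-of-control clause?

The purchase changes only Beatriz's holdings, so Beatriz is the only person who could newly come to control Selkirk.
Beatriz holds 58% of Selkirk, so Beatriz controls Selkirk.
So Beatriz already controls Selkirk before the transaction.
After the purchase, Beatriz's direct stake in Selkirk rises to 58% + 17% = 75%.
Beatriz controlled Selkirk already, so this is not a new person acquiring control; every other person's position is unchanged or reduced.
No new person acquires control, so the clause is not triggered.

No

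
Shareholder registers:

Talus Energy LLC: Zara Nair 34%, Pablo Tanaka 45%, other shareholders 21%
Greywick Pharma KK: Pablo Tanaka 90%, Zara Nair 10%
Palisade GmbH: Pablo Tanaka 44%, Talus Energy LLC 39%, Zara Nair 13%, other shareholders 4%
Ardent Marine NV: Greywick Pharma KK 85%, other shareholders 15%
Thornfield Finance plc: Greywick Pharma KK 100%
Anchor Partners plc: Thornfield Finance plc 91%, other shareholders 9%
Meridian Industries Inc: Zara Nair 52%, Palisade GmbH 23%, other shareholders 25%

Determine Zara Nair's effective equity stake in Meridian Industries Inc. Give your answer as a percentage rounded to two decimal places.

58.04%

Zara reaches Meridian along 3 paths.
Direct stake: 52% = 52%.
Via Talus → Palisade: 34% × 39% × 23% = 3.0498%.
Via Palisade: 13% × 23% = 2.99%.
Total: 52% + 3.0498% + 2.99% = 58.0398%.
Rounded: 58.04%.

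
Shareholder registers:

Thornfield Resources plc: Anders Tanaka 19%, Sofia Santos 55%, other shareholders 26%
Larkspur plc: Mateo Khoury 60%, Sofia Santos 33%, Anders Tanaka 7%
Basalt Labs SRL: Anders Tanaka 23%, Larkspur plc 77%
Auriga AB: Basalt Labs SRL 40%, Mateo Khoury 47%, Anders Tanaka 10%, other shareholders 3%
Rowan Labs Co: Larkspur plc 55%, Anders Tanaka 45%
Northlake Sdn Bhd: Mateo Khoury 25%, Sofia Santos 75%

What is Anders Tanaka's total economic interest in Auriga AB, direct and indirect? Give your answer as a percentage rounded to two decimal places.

21.36%

Anders reaches Auriga along 3 paths.
Via Basalt: 23% × 40% = 9.2%.
Via Larkspur → Basalt: 7% × 77% × 40% = 2.156%.
Direct stake: 10% = 10%.
Total: 9.2% + 2.156% + 10% = 21.356%.
Rounded: 21.36%.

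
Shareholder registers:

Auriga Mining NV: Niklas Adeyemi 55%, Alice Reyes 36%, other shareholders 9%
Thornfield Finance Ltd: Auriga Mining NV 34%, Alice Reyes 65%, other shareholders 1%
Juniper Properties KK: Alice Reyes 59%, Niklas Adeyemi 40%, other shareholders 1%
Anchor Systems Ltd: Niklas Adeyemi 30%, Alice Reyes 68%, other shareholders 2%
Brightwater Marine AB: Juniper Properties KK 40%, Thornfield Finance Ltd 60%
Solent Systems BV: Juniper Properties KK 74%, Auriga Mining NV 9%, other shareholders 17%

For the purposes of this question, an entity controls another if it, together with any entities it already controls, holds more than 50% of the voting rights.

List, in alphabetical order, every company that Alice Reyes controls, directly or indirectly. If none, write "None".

Alice holds 65% of Thornfield, so Alice controls Thornfield.
Alice holds 59% of Juniper, so Alice controls Juniper.
Alice holds 68% of Anchor, so Alice controls Anchor.
Juniper and Thornfield together hold 40% + 60% = 100% of Brightwater, so Alice controls Brightwater.
Juniper holds 74% of Solent, so Alice controls Solent.
No other company's threshold is met.

Anchor Systems Ltd, Brightwater Marine AB, Juniper Properties KK, Solent Systems BV, Thornfield Finance Ltd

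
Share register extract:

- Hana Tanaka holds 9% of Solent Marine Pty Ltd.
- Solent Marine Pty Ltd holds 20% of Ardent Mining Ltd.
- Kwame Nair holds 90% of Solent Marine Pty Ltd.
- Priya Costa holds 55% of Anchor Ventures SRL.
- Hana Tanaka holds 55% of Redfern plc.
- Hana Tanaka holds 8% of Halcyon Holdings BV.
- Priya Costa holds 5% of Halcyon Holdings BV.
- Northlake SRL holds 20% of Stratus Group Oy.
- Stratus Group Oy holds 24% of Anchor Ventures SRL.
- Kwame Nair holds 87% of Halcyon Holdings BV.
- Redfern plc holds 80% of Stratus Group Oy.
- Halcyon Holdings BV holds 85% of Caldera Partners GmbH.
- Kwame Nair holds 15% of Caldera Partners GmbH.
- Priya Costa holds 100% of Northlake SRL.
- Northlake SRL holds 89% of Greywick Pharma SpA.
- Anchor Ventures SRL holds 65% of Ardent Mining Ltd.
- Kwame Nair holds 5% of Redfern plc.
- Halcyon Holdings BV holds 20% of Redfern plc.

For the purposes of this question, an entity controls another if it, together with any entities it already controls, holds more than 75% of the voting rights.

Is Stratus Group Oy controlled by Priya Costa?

Priya holds 100% of Northlake, so Priya controls Northlake.
Northlake holds 89% of Greywick, so Priya controls Greywick.
In Stratus, Priya's side holds only 20%, not > 75%.
So Priya does not control Stratus.

No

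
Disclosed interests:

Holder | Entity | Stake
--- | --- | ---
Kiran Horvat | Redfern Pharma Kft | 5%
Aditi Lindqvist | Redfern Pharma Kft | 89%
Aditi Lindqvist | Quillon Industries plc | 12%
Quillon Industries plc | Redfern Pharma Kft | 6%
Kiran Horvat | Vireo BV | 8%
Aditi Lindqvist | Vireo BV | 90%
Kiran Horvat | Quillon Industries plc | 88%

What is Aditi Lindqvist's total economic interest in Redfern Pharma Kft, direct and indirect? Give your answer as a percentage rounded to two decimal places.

Aditi reaches Redfern along 2 paths.
Direct stake: 89% = 89%.
Via Quillon: 12% × 6% = 0.72%.
Total: 89% + 0.72% = 89.72%.

89.72%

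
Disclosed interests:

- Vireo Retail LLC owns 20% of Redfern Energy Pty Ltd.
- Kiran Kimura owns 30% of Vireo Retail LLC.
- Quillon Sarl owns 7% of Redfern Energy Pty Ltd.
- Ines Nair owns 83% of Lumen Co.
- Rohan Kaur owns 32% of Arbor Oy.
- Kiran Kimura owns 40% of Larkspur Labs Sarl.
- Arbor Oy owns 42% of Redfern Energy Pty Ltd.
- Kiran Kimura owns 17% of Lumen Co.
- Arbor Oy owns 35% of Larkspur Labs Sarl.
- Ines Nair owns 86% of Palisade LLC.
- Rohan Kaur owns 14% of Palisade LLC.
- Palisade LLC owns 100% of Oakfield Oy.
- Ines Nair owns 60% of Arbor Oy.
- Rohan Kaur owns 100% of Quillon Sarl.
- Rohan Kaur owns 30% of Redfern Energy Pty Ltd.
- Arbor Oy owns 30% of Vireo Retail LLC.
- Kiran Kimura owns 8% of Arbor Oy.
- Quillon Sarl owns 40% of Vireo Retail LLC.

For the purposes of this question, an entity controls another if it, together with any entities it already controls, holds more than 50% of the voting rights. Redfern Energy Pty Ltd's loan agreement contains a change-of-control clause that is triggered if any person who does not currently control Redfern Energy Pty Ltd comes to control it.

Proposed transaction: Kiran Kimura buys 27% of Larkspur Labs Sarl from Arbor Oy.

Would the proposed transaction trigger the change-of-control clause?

The purchase adds only to Kiran's holdings (Arbor's stake shrinks), so Kiran is the only person who could newly come to control Redfern.
Kiran's largest direct stake is 40% in Larkspur, which does not meet the threshold, so Kiran controls no company.
Neither Kiran nor any entity Kiran controls holds any voting interest in Redfern.
So before the transaction, Kiran does not control Redfern.
After the purchase, Kiran's direct stake in Larkspur rises to 40% + 27% = 67%, and Arbor's stake falls to 8%.
Kiran holds 67% of Larkspur, so Kiran controls Larkspur.
After the transaction, neither Kiran nor any entity Kiran controls holds a voting interest in Redfern, so Kiran still does not control it.
No new person acquires control, so the clause is not triggered.

No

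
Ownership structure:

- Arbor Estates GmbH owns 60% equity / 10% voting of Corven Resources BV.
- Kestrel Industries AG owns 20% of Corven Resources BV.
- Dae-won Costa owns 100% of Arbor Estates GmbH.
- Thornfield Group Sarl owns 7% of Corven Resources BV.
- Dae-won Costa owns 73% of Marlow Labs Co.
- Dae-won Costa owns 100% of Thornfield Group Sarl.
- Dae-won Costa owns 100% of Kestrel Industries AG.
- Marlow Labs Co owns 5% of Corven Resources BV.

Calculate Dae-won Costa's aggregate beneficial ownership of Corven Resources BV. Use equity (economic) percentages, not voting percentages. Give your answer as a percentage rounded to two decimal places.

90.65%

Dae-won reaches Corven along 4 paths.
Via Arbor: 100% × 60% = 60%.
Via Marlow: 73% × 5% = 3.65%.
Via Kestrel: 100% × 20% = 20%.
Via Thornfield: 100% × 7% = 7%.
Total: 60% + 3.65% + 20% + 7% = 90.65%.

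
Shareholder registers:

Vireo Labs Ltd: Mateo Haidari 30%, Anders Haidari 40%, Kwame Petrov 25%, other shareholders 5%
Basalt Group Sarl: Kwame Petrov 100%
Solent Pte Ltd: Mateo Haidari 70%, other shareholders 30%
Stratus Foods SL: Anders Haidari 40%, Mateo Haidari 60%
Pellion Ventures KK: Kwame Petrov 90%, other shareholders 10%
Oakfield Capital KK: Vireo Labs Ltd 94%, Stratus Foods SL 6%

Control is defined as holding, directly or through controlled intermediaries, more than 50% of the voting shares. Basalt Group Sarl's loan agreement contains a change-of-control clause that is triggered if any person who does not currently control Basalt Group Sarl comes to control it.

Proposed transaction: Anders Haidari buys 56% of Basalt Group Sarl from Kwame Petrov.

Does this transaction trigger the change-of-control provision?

Yes

The purchase adds only to Anders's holdings (Kwame's stake shrinks), so Anders is the only person who could newly come to control Basalt.
Anders's largest direct stake is 40% in Vireo, which does not meet the threshold, so Anders controls no company.
Neither Anders nor any entity Anders controls holds any voting interest in Basalt.
So before the transaction, Anders does not control Basalt.
After the purchase, Anders holds 56% of Basalt directly, and Kwame's stake falls to 44%.
Anders holds 56% of Basalt, so Anders controls Basalt.
Anders did not control Basalt before and does after, so the clause is triggered.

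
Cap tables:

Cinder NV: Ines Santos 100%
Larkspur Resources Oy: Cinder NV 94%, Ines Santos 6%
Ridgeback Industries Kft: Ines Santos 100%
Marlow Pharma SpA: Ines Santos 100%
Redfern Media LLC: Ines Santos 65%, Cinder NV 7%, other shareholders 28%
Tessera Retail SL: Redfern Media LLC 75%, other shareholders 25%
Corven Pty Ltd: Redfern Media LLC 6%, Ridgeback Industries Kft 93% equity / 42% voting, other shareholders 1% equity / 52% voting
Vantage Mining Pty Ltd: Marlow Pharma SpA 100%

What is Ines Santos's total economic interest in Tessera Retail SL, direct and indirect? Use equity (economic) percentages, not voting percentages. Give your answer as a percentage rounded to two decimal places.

54.00%

Ines reaches Tessera along 2 paths.
Via Redfern: 65% × 75% = 48.75%.
Via Cinder → Redfern: 100% × 7% × 75% = 5.25%.
Total: 48.75% + 5.25% = 54%.
Rounded: 54.00%.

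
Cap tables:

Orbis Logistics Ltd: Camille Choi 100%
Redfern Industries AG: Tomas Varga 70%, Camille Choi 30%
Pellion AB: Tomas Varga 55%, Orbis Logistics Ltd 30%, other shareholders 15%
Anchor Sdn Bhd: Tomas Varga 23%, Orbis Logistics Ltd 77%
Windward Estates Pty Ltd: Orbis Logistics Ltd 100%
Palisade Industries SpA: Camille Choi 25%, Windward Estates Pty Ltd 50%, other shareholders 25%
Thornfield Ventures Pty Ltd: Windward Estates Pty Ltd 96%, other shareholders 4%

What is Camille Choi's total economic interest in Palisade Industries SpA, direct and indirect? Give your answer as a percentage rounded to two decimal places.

75.00%

Camille reaches Palisade along 2 paths.
Direct stake: 25% = 25%.
Via Orbis → Windward: 100% × 100% × 50% = 50%.
Total: 25% + 50% = 75%.
Rounded: 75.00%.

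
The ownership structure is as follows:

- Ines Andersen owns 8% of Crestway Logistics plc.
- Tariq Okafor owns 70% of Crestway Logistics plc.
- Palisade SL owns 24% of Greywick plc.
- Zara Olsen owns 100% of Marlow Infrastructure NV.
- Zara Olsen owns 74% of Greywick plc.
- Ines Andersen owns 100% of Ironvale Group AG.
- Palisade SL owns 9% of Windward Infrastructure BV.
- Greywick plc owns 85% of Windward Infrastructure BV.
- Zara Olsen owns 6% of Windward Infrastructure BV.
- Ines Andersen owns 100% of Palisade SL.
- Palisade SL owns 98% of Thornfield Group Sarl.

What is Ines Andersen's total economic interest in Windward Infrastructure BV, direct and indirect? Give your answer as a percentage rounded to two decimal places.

29.40%

Ines reaches Windward along 2 paths.
Via Palisade → Greywick: 100% × 24% × 85% = 20.4%.
Via Palisade: 100% × 9% = 9%.
Total: 20.4% + 9% = 29.4%.
Rounded: 29.40%.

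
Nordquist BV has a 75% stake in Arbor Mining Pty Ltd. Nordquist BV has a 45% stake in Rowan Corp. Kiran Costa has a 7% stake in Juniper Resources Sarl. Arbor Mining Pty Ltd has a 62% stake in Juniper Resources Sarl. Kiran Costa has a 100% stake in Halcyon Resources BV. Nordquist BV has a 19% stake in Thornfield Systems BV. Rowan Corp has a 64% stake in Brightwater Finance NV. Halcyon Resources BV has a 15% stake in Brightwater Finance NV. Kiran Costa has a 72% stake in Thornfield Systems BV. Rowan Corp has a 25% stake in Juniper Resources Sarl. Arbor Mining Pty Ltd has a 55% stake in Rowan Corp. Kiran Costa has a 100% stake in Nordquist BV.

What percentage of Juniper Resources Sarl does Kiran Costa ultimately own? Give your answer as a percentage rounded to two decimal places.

Kiran reaches Juniper along 4 paths.
Via Nordquist → Arbor → Rowan: 100% × 75% × 55% × 25% = 10.3125%.
Via Nordquist → Rowan: 100% × 45% × 25% = 11.25%.
Direct stake: 7% = 7%.
Via Nordquist → Arbor: 100% × 75% × 62% = 46.5%.
Total: 10.3125% + 11.25% + 7% + 46.5% = 75.0625%.
Rounded: 75.06%.

75.06%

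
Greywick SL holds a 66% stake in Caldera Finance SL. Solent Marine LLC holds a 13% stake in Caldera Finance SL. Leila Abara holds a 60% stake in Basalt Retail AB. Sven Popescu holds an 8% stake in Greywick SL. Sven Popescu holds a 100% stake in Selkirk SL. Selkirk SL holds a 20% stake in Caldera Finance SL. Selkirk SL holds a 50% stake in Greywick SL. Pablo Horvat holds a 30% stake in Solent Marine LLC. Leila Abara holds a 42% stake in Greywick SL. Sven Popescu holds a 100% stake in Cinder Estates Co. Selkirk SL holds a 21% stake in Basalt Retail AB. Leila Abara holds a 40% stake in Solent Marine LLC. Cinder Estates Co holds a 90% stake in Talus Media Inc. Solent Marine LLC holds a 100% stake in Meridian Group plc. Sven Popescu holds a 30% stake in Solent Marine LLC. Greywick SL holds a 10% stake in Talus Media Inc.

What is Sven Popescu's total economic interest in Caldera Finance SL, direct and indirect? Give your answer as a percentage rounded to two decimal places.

Sven reaches Caldera along 4 paths.
Via Selkirk: 100% × 20% = 20%.
Via Greywick: 8% × 66% = 5.28%.
Via Selkirk → Greywick: 100% × 50% × 66% = 33%.
Via Solent: 30% × 13% = 3.9%.
Total: 20% + 5.28% + 33% + 3.9% = 62.18%.

62.18%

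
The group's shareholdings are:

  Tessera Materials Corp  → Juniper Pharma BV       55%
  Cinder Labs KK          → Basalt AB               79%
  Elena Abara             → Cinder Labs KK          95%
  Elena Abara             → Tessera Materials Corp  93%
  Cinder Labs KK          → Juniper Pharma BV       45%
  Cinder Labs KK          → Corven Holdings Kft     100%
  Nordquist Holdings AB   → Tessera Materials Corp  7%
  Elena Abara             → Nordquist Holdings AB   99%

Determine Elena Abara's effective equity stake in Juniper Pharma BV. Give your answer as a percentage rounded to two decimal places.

Elena reaches Juniper along 3 paths.
Via Tessera: 93% × 55% = 51.15%.
Via Nordquist → Tessera: 99% × 7% × 55% = 3.8115%.
Via Cinder: 95% × 45% = 42.75%.
Total: 51.15% + 3.8115% + 42.75% = 97.7115%.
Rounded: 97.71%.

97.71%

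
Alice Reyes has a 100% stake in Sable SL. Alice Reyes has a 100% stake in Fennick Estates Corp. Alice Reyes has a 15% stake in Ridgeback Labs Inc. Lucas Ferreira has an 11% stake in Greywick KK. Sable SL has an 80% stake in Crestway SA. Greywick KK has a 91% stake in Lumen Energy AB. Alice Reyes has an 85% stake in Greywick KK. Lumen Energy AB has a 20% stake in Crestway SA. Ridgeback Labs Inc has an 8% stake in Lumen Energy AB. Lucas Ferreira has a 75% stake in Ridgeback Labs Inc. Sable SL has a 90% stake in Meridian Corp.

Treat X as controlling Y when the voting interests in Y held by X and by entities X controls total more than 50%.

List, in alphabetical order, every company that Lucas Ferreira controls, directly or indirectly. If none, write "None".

Ridgeback Labs Inc

Lucas holds 75% of Ridgeback, so Lucas controls Ridgeback.
No other company's threshold is met.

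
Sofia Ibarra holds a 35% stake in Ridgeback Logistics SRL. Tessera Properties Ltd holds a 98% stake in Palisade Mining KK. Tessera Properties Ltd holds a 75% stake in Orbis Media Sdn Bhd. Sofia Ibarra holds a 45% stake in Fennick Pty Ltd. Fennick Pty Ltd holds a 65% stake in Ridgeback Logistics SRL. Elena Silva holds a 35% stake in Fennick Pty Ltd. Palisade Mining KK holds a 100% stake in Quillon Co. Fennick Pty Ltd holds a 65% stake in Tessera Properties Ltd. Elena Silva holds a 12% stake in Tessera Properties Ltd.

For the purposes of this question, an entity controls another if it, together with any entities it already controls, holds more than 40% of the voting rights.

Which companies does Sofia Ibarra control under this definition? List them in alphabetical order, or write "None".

Fennick Pty Ltd, Orbis Media Sdn Bhd, Palisade Mining KK, Quillon Co, Ridgeback Logistics SRL, Tessera Properties Ltd

Sofia holds 45% of Fennick, so Sofia controls Fennick.
Fennick holds 65% of Tessera, so Sofia controls Tessera.
Tessera holds 98% of Palisade, so Sofia controls Palisade.
Fennick and Sofia together hold 65% + 35% = 100% of Ridgeback, so Sofia controls Ridgeback.
Tessera holds 75% of Orbis, so Sofia controls Orbis.
Palisade holds 100% of Quillon, so Sofia controls Quillon.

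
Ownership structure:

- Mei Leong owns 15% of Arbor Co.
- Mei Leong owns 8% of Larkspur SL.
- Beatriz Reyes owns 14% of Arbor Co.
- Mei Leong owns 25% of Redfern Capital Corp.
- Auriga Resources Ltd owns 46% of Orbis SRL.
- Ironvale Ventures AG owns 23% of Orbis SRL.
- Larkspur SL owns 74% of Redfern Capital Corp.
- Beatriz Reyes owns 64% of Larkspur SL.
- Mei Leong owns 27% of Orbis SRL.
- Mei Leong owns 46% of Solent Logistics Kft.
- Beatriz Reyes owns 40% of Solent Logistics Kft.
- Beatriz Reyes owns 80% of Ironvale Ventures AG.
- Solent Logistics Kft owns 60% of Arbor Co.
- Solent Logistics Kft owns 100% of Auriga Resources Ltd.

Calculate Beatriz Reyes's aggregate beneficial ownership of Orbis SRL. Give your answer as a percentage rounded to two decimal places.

Beatriz reaches Orbis along 2 paths.
Via Solent → Auriga: 40% × 100% × 46% = 18.4%.
Via Ironvale: 80% × 23% = 18.4%.
Total: 18.4% + 18.4% = 36.8%.
Rounded: 36.80%.

36.80%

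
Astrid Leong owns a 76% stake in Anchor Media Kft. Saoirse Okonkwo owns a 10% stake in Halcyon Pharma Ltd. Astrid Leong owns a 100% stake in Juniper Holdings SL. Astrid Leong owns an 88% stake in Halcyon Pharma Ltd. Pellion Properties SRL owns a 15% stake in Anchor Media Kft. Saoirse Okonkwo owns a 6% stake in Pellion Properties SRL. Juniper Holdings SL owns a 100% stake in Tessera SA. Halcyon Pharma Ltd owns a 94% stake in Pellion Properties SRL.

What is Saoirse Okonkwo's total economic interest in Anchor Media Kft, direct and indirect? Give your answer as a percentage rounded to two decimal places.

2.31%

Saoirse reaches Anchor along 2 paths.
Via Halcyon → Pellion: 10% × 94% × 15% = 1.41%.
Via Pellion: 6% × 15% = 0.9%.
Total: 1.41% + 0.9% = 2.31%.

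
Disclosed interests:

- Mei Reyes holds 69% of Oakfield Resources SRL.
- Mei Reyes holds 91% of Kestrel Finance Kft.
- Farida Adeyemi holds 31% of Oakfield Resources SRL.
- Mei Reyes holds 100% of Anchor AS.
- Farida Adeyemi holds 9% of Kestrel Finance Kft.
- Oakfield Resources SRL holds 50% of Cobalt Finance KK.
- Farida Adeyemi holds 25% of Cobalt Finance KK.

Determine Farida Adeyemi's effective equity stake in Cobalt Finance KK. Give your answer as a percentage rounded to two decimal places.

Farida reaches Cobalt along 2 paths.
Via Oakfield: 31% × 50% = 15.5%.
Direct stake: 25% = 25%.
Total: 15.5% + 25% = 40.5%.
Rounded: 40.50%.

40.50%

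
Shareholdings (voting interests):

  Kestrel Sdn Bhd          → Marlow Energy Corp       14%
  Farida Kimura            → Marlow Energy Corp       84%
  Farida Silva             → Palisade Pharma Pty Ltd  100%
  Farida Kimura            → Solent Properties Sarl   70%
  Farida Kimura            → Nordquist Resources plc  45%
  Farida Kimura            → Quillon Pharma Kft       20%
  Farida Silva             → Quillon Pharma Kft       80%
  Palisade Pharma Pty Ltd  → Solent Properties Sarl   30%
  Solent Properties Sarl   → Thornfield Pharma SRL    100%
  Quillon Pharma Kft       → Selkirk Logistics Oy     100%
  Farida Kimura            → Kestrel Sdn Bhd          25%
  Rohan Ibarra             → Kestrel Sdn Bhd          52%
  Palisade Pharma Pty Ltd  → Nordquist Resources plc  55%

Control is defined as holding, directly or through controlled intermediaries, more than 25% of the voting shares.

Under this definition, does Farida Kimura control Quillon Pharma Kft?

No

Farida Kimura holds 45% of Nordquist, so Farida Kimura controls Nordquist.
Farida Kimura holds 70% of Solent, so Farida Kimura controls Solent.
Solent holds 100% of Thornfield, so Farida Kimura controls Thornfield.
Farida Kimura holds 84% of Marlow, so Farida Kimura controls Marlow.
In Quillon, Farida Kimura's side holds only 20%, not > 25%.
So Farida Kimura does not control Quillon.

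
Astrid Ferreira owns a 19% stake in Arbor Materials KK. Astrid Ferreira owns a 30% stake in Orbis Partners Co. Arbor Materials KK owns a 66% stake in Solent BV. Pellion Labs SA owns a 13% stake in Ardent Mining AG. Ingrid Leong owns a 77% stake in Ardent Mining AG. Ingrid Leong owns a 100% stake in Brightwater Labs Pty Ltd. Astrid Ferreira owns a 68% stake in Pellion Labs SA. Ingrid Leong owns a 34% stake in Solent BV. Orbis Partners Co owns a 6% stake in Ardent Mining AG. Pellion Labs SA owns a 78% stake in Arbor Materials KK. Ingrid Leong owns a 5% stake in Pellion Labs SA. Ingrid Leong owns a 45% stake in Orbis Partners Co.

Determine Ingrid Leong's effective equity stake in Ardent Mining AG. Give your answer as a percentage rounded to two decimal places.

80.35%

Ingrid reaches Ardent along 3 paths.
Via Pellion: 5% × 13% = 0.65%.
Direct stake: 77% = 77%.
Via Orbis: 45% × 6% = 2.7%.
Total: 0.65% + 77% + 2.7% = 80.35%.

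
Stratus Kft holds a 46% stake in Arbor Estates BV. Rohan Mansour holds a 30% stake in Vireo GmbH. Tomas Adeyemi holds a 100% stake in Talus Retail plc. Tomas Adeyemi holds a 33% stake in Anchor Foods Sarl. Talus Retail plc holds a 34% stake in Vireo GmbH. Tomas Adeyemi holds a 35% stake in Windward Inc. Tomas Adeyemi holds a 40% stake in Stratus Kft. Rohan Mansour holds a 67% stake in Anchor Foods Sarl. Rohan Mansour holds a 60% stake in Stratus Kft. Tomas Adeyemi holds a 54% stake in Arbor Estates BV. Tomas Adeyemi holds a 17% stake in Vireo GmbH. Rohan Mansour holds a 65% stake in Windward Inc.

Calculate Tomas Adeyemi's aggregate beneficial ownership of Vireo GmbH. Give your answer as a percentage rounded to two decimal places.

51.00%

Tomas reaches Vireo along 2 paths.
Via Talus: 100% × 34% = 34%.
Direct stake: 17% = 17%.
Total: 34% + 17% = 51%.
Rounded: 51.00%.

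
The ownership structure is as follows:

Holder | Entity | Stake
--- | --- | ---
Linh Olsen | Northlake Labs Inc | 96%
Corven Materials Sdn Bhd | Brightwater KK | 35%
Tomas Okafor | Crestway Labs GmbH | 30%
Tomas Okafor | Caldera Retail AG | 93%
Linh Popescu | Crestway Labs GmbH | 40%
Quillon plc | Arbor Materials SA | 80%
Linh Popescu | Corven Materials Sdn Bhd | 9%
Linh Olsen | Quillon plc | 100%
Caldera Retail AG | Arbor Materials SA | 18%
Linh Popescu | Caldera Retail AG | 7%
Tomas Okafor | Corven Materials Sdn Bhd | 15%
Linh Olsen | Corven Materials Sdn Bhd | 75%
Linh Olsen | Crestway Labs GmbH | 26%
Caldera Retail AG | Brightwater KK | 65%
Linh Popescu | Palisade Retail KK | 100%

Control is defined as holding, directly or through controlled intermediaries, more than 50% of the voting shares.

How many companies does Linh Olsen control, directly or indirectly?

Linh Olsen holds 96% of Northlake, so Linh Olsen controls Northlake.
Linh Olsen holds 75% of Corven, so Linh Olsen controls Corven.
Linh Olsen holds 100% of Quillon, so Linh Olsen controls Quillon.
Quillon holds 80% of Arbor, so Linh Olsen controls Arbor.
No other company's threshold is met.
Linh Olsen controls 4 companies.

4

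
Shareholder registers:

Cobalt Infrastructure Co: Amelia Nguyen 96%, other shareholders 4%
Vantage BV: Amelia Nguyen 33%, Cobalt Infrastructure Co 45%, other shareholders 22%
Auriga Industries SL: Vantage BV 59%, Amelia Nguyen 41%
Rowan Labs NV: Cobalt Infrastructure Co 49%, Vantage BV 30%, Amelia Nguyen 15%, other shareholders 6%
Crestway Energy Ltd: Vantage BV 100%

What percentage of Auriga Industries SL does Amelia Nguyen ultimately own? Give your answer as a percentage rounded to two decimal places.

85.96%

Amelia reaches Auriga along 3 paths.
Via Vantage: 33% × 59% = 19.47%.
Via Cobalt → Vantage: 96% × 45% × 59% = 25.488%.
Direct stake: 41% = 41%.
Total: 19.47% + 25.488% + 41% = 85.958%.
Rounded: 85.96%.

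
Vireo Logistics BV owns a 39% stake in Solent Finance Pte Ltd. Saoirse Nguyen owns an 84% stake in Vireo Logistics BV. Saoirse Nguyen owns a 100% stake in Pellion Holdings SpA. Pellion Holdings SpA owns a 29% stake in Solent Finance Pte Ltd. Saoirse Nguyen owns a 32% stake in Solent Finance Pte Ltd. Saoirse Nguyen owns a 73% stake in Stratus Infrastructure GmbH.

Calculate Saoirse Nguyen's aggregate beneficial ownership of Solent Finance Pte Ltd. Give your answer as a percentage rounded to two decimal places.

93.76%

Saoirse reaches Solent along 3 paths.
Direct stake: 32% = 32%.
Via Vireo: 84% × 39% = 32.76%.
Via Pellion: 100% × 29% = 29%.
Total: 32% + 32.76% + 29% = 93.76%.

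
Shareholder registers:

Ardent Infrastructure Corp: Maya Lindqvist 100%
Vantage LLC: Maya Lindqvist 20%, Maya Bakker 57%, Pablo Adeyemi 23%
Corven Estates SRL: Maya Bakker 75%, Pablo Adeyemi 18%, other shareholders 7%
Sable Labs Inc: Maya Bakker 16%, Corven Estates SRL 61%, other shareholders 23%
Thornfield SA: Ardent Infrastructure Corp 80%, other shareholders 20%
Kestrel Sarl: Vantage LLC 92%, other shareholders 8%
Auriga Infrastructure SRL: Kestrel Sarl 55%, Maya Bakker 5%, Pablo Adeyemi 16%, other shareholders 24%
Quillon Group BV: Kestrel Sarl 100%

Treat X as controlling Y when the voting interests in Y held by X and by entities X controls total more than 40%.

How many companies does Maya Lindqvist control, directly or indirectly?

2

Maya Lindqvist holds 100% of Ardent, so Maya Lindqvist controls Ardent.
Ardent holds 80% of Thornfield, so Maya Lindqvist controls Thornfield.
No other company's threshold is met.
Maya Lindqvist controls 2 companies.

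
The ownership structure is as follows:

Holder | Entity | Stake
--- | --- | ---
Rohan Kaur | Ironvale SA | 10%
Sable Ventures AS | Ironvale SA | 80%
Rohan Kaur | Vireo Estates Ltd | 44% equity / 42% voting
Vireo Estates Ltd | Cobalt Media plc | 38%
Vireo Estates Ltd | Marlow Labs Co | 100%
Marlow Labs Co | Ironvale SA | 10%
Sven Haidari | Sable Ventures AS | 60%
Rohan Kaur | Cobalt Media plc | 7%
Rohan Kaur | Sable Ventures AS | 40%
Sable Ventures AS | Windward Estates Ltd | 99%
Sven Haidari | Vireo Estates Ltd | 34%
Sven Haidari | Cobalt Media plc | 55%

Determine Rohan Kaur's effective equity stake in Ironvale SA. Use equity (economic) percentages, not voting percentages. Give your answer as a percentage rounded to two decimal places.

Rohan reaches Ironvale along 3 paths.
Via Sable: 40% × 80% = 32%.
Direct stake: 10% = 10%.
Via Vireo → Marlow: 44% × 100% × 10% = 4.4%.
Total: 32% + 10% + 4.4% = 46.4%.
Rounded: 46.40%.

46.40%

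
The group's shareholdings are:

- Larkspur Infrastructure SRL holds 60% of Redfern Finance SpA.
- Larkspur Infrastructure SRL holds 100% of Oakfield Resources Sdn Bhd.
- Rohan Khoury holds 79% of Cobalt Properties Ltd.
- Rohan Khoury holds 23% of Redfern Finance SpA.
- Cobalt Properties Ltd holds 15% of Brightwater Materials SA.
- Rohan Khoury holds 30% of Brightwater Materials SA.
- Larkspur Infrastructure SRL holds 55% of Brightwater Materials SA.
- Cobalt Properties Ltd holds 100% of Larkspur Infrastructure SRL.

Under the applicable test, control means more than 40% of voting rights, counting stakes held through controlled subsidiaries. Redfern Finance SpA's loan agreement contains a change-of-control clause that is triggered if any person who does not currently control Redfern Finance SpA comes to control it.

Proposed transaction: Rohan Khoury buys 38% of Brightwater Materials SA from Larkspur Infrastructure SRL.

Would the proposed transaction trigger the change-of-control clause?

The purchase adds only to Rohan's holdings (Larkspur's stake shrinks), so Rohan is the only person who could newly come to control Redfern.
Rohan holds 79% of Cobalt, so Rohan controls Cobalt.
Cobalt holds 100% of Larkspur, so Rohan controls Larkspur.
Rohan and Larkspur together hold 23% + 60% = 83% of Redfern, so Rohan controls Redfern.
So Rohan already controls Redfern before the transaction.
After the purchase, Rohan's direct stake in Brightwater rises to 30% + 38% = 68%, and Larkspur's stake falls to 17%.
Rohan controlled Redfern already, so this is not a new person acquiring control; every other person's position is unchanged or reduced.
No new person acquires control, so the clause is not triggered.

No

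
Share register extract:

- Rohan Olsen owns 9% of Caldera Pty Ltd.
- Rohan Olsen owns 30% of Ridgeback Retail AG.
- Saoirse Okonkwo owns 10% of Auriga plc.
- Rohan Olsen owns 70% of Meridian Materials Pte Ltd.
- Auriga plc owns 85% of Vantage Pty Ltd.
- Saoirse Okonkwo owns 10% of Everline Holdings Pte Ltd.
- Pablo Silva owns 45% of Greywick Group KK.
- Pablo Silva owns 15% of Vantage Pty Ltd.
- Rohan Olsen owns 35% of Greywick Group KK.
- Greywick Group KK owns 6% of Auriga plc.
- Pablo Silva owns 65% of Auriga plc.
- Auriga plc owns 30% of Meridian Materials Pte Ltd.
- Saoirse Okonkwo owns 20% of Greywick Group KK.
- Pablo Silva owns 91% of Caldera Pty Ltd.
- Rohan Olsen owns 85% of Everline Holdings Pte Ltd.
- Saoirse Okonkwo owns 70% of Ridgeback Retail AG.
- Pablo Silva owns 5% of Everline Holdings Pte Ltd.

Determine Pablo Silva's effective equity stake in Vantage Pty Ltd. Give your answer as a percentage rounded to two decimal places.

Pablo reaches Vantage along 3 paths.
Via Auriga: 65% × 85% = 55.25%.
Via Greywick → Auriga: 45% × 6% × 85% = 2.295%.
Direct stake: 15% = 15%.
Total: 55.25% + 2.295% + 15% = 72.545%.
Rounded: 72.55%.

72.55%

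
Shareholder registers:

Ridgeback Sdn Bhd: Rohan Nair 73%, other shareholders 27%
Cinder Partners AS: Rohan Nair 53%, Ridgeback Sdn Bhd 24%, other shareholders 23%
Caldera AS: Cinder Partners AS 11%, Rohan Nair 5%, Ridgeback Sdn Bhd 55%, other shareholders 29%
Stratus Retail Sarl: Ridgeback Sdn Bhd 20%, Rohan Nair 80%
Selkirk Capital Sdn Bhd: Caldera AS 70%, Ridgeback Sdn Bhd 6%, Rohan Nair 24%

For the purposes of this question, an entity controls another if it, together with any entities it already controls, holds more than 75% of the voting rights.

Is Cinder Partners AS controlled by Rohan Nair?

Rohan holds 80% of Stratus, so Rohan controls Stratus.
In Cinder, Rohan's side holds only 53%, not > 75%.
So Rohan does not control Cinder.

No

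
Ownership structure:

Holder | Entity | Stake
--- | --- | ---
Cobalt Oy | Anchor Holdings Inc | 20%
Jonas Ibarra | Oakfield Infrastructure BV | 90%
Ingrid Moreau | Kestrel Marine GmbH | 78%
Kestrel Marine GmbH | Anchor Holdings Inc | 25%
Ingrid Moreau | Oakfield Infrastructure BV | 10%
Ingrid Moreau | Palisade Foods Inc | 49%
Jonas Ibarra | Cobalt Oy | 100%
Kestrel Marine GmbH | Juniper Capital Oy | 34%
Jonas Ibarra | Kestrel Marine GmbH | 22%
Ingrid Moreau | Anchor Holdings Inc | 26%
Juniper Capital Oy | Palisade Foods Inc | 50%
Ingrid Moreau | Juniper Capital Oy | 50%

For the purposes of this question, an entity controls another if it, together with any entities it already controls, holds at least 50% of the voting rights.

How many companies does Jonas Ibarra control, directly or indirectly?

Jonas holds 100% of Cobalt, so Jonas controls Cobalt.
Jonas holds 90% of Oakfield, so Jonas controls Oakfield.
No other company's threshold is met.
Jonas controls 2 companies.

2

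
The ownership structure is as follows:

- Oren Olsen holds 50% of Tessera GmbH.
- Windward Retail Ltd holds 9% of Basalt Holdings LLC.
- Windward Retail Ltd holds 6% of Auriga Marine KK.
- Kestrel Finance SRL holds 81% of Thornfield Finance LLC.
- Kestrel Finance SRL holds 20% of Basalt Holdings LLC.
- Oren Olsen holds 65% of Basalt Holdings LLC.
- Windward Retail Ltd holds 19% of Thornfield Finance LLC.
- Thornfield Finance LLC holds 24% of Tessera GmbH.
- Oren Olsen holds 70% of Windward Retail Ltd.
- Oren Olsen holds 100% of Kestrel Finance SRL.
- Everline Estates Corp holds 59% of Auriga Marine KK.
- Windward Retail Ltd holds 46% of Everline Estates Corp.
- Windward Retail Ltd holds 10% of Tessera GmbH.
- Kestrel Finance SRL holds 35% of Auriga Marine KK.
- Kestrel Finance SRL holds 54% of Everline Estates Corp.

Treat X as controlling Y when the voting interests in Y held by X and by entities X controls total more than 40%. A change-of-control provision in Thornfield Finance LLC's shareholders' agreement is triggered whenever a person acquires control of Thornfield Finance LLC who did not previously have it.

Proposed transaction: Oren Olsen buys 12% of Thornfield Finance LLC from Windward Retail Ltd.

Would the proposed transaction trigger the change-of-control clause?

No

The purchase adds only to Oren's holdings (Windward's stake shrinks), so Oren is the only person who could newly come to control Thornfield.
Oren holds 70% of Windward, so Oren controls Windward.
Oren holds 100% of Kestrel, so Oren controls Kestrel.
Windward and Kestrel together hold 19% + 81% = 100% of Thornfield, so Oren controls Thornfield.
So Oren already controls Thornfield before the transaction.
After the purchase, Oren holds 12% of Thornfield directly, and Windward's stake falls to 7%.
Oren controlled Thornfield already, so this is not a new person acquiring control; every other person's position is unchanged or reduced.
No new person acquires control, so the clause is not triggered.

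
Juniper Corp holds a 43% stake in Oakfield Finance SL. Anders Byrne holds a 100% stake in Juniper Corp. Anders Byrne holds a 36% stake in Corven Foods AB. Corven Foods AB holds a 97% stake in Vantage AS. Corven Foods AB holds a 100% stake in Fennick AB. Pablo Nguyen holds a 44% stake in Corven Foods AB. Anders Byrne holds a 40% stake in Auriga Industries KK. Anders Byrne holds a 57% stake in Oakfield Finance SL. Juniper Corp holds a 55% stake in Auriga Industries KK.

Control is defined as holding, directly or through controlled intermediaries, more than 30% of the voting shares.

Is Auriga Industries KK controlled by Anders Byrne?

Anders holds 100% of Juniper, so Anders controls Juniper.
Juniper and Anders together hold 55% + 40% = 95% of Auriga, so Anders controls Auriga.

Yes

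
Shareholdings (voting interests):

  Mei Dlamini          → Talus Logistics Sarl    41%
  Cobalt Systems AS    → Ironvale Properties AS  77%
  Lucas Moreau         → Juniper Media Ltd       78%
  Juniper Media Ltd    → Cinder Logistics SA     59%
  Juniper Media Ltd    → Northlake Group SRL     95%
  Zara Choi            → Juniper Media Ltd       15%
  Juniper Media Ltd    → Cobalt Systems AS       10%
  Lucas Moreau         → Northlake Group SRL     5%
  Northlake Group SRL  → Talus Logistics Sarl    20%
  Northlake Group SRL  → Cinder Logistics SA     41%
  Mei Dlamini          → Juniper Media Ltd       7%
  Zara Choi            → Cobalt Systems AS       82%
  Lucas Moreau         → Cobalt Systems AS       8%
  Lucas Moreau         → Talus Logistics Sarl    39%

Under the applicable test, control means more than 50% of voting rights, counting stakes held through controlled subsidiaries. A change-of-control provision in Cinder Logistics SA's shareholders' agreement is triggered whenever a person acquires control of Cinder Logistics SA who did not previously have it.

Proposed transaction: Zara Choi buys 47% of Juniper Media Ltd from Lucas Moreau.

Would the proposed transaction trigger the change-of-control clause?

The purchase adds only to Zara's holdings (Lucas's stake shrinks), so Zara is the only person who could newly come to control Cinder.
Zara holds 82% of Cobalt, so Zara controls Cobalt.
Cobalt holds 77% of Ironvale, so Zara controls Ironvale.
Neither Zara nor any entity Zara controls holds any voting interest in Cinder.
So before the transaction, Zara does not control Cinder.
After the purchase, Zara's direct stake in Juniper rises to 15% + 47% = 62%, and Lucas's stake falls to 31%.
Zara holds 62% of Juniper, so Zara controls Juniper.
Juniper holds 95% of Northlake, so Zara controls Northlake.
Northlake and Juniper together hold 41% + 59% = 100% of Cinder, so Zara controls Cinder.
Zara did not control Cinder before and does after, so the clause is triggered.

Yes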